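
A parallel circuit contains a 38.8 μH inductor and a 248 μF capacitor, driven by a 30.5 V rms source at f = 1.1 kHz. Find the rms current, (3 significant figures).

61.5 A

ω = 2πf = 6912 rad/s
X_L = ωL = 0.268 Ω
X_C = 1/(ωC) = 0.583 Ω
Parallel: admittances add. Y = 1/(jωL) + jωC
Y = (0 − j2.01) S
|Y| = 2.01 S → |Z| = 1/|Y| = 0.496 Ω, ∠Z = −∠Y = 90.0°
I = V/|Z| = 30.5/0.496 = 61.5 A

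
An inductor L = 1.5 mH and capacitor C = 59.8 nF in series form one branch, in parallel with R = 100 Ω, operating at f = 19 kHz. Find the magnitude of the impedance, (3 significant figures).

ω = 2πf = 119400 rad/s
X_L = ωL = 179 Ω
X_C = 1/(ωC) = 140 Ω
Branch 1: Z₁ = R = 100 Ω
Branch 2 (series LC): Z₂ = j(X_L − X_C) = j39.0 Ω
Parallel: Z = Z₁Z₂/(Z₁+Z₂), |Z| = 36.3 Ω, ∠Z = 68.7°

36.3 Ω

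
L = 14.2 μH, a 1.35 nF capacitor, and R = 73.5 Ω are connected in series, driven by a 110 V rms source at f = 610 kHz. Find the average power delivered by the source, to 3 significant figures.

ω = 2πf = 3.833e+06 rad/s
X_L = ωL = 54.4 Ω
X_C = 1/(ωC) = 193 Ω
Net reactance X = X_L − X_C = -139 Ω
Z = 73.5 − j139 Ω
|Z| = √(73.5² + 139²) = 157 Ω
∠Z = arctan(-139/73.5) = -62.1°
I = V/|Z| = 700 mA
P = VI cos φ = 110 × 0.700 × cos(-62.1°) = 36.0 W

36.0 W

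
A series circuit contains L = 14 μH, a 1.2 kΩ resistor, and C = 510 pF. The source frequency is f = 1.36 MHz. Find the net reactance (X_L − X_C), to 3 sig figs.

ω = 2πf = 8.545e+06 rad/s
X_L = ωL = 120 Ω
X_C = 1/(ωC) = 229 Ω
X = 120 − 229 = -110 Ω

-110 Ω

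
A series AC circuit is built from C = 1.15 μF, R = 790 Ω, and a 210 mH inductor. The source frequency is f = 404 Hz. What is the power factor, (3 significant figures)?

ω = 2πf = 2538 rad/s
X_L = ωL = 533 Ω
X_C = 1/(ωC) = 343 Ω
Net reactance X = X_L − X_C = 191 Ω
Z = 790 + j191 Ω
|Z| = √(790² + 191²) = 813 Ω
∠Z = arctan(191/790) = 13.6°
cos φ = cos(13.6°) = 0.972

0.972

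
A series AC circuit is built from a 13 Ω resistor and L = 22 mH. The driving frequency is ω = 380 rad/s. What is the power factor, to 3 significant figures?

0.841

X_L = ωL = 8.36 Ω
Z = 13.0 + j8.36 Ω
|Z| = √(13.0² + 8.36²) = 15.5 Ω
∠Z = arctan(8.36/13.0) = 32.7°
cos φ = cos(32.7°) = 0.841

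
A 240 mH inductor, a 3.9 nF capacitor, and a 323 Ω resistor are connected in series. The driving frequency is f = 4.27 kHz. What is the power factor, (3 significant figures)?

0.103

ω = 2πf = 26830 rad/s
X_L = ωL = 6440 Ω
X_C = 1/(ωC) = 9560 Ω
Net reactance X = X_L − X_C = -3120 Ω
Z = 323 − j3120 Ω
|Z| = √(323² + 3120²) = 3130 Ω
∠Z = arctan(-3120/323) = -84.1°
cos φ = cos(-84.1°) = 0.103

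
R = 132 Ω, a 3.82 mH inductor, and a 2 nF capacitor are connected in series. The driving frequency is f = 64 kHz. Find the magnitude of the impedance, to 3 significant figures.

321 Ω

ω = 2πf = 402100 rad/s
X_L = ωL = 1540 Ω
X_C = 1/(ωC) = 1240 Ω
Net reactance X = X_L − X_C = 293 Ω
Z = 132 + j293 Ω
|Z| = √(132² + 293²) = 321 Ω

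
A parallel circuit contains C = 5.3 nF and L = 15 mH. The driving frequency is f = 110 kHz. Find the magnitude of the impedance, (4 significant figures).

ω = 2πf = 691200 rad/s
X_L = ωL = 10370 Ω
X_C = 1/(ωC) = 273.0 Ω
Parallel: admittances add. Y = 1/(jωL) + jωC
Y = (0 + j0.003567) S
|Y| = 0.003567 S → |Z| = 1/|Y| = 280.4 Ω, ∠Z = −∠Y = -90.00°

280.4 Ω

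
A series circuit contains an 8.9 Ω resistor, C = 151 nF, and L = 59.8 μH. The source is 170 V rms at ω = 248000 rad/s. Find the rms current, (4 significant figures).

11.46 A

X_L = ωL = 14.83 Ω
X_C = 1/(ωC) = 26.70 Ω
Net reactance X = X_L − X_C = -11.87 Ω
Z = 8.900 − j11.87 Ω
|Z| = √(8.900² + 11.87²) = 14.84 Ω
I = V/|Z| = 170/14.84 = 11.46 A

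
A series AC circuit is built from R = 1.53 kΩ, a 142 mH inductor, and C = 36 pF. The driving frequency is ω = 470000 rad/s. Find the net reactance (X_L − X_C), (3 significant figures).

7640 Ω

X_L = ωL = 66700 Ω
X_C = 1/(ωC) = 59100 Ω
X = 66700 − 59100 = 7640 Ω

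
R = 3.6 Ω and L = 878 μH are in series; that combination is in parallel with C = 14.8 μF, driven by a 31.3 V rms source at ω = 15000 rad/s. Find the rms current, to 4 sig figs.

X_L = ωL = 13.17 Ω
X_C = 1/(ωC) = 4.505 Ω
Branch 1 (R+jX_L): Z₁ = 3.600 + j13.17 Ω, |Z₁| = 13.65 Ω
Branch 2 (−jX_C): Z₂ = −j4.505 Ω
Parallel: Z = Z₁Z₂/(Z₁+Z₂), |Z| = 6.554 Ω, ∠Z = -82.73°
I = V/|Z| = 31.3/6.554 = 4.776 A

4.776 A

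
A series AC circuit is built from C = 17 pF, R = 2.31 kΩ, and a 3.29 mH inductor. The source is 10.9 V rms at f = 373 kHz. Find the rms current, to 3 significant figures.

621 μA

ω = 2πf = 2.344e+06 rad/s
X_L = ωL = 7710 Ω
X_C = 1/(ωC) = 25100 Ω
Net reactance X = X_L − X_C = -17400 Ω
Z = 2310 − j17400 Ω
|Z| = √(2310² + 17400²) = 17500 Ω
I = V/|Z| = 10.9/17500 = 621 μA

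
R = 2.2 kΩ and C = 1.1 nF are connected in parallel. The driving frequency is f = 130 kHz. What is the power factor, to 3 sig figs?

0.451

ω = 2πf = 816800 rad/s
X_C = 1/(ωC) = 1110 Ω
Parallel: admittances add. Y = 1/R + jωC
Y = (0.000455 + j0.000898) S
|Y| = 0.00101 S → |Z| = 1/|Y| = 993 Ω, ∠Z = −∠Y = -63.2°
cos φ = cos(-63.2°) = 0.451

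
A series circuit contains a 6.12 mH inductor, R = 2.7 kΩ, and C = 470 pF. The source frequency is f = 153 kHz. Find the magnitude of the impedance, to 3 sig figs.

4560 Ω

ω = 2πf = 961300 rad/s
X_L = ωL = 5880 Ω
X_C = 1/(ωC) = 2210 Ω
Net reactance X = X_L − X_C = 3670 Ω
Z = 2700 + j3670 Ω
|Z| = √(2700² + 3670²) = 4560 Ω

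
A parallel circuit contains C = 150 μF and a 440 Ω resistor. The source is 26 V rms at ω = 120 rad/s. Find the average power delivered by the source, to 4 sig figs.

X_C = 1/(ωC) = 55.56 Ω
Parallel: admittances add. Y = 1/R + jωC
Y = (0.002273 + j0.01800) S
|Y| = 0.01814 S → |Z| = 1/|Y| = 55.12 Ω, ∠Z = −∠Y = -82.80°
I = V/|Z| = 471.7 mA
P = VI cos φ = 26 × 0.4717 × cos(-82.80°) = 1.536 W

1.536 W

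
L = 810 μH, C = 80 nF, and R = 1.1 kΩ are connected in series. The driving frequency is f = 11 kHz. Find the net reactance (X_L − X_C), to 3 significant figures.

-125 Ω

ω = 2πf = 69120 rad/s
X_L = ωL = 56.0 Ω
X_C = 1/(ωC) = 181 Ω
X = 56.0 − 181 = -125 Ω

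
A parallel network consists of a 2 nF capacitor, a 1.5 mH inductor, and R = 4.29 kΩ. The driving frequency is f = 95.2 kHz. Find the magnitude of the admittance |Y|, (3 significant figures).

ω = 2πf = 598200 rad/s
X_L = ωL = 897 Ω
X_C = 1/(ωC) = 836 Ω
Parallel: admittances add. Y = 1/R + 1/(jωL) + jωC
Y = (0.000233 + j8.18e-05) S
|Y| = 0.000247 S → |Z| = 1/|Y| = 4050 Ω, ∠Z = −∠Y = -19.3°

247 μS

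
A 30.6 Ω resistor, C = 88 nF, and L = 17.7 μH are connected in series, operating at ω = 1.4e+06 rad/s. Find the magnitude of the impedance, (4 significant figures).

X_L = ωL = 24.78 Ω
X_C = 1/(ωC) = 8.117 Ω
Net reactance X = X_L − X_C = 16.66 Ω
Z = 30.60 + j16.66 Ω
|Z| = √(30.60² + 16.66²) = 34.84 Ω

34.84 Ω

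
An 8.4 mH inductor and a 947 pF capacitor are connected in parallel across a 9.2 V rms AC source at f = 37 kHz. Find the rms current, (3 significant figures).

2.69 mA

ω = 2πf = 232500 rad/s
X_L = ωL = 1950 Ω
X_C = 1/(ωC) = 4540 Ω
Parallel: admittances add. Y = 1/(jωL) + jωC
Y = (0 − j0.000292) S
|Y| = 0.000292 S → |Z| = 1/|Y| = 3430 Ω, ∠Z = −∠Y = 90.0°
I = V/|Z| = 9.2/3430 = 2.69 mA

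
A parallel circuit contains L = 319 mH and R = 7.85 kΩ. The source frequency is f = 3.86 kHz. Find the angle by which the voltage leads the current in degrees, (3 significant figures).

ω = 2πf = 24250 rad/s
X_L = ωL = 7740 Ω
Parallel: admittances add. Y = 1/R + 1/(jωL)
Y = (0.000127 − j0.000129) S
|Y| = 0.000181 S → |Z| = 1/|Y| = 5510 Ω, ∠Z = −∠Y = 45.4°

45.4°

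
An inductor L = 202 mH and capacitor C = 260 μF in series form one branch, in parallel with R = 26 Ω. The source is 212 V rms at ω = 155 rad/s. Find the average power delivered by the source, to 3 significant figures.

1.73 kW

X_L = ωL = 31.3 Ω
X_C = 1/(ωC) = 24.8 Ω
Branch 1: Z₁ = R = 26.0 Ω
Branch 2 (series LC): Z₂ = j(X_L − X_C) = j6.50 Ω
Parallel: Z = Z₁Z₂/(Z₁+Z₂), |Z| = 6.30 Ω, ∠Z = 76.0°
I = V/|Z| = 33.6 A
P = VI cos φ = 212 × 33.6 × cos(76.0°) = 1.73 kW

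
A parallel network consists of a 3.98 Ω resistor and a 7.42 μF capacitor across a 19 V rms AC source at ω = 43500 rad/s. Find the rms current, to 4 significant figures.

7.772 A

X_C = 1/(ωC) = 3.098 Ω
Parallel: admittances add. Y = 1/R + jωC
Y = (0.2513 + j0.3228) S
|Y| = 0.4090 S → |Z| = 1/|Y| = 2.445 Ω, ∠Z = −∠Y = -52.10°
I = V/|Z| = 19/2.445 = 7.772 A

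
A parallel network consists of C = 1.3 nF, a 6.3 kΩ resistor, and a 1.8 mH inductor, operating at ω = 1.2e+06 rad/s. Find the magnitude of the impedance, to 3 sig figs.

902 Ω

X_L = ωL = 2160 Ω
X_C = 1/(ωC) = 641 Ω
Parallel: admittances add. Y = 1/R + 1/(jωL) + jωC
Y = (0.000159 + j0.00110) S
|Y| = 0.00111 S → |Z| = 1/|Y| = 902 Ω, ∠Z = −∠Y = -81.8°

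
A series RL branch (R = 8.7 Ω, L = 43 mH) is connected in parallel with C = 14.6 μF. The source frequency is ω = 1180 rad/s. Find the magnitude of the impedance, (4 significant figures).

263.0 Ω

X_L = ωL = 50.74 Ω
X_C = 1/(ωC) = 58.05 Ω
Branch 1 (R+jX_L): Z₁ = 8.700 + j50.74 Ω, |Z₁| = 51.48 Ω
Branch 2 (−jX_C): Z₂ = −j58.05 Ω
Parallel: Z = Z₁Z₂/(Z₁+Z₂), |Z| = 263.0 Ω, ∠Z = 30.29°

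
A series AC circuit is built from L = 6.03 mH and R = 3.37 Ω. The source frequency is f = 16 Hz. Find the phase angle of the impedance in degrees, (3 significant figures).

10.2°

ω = 2πf = 100.5 rad/s
X_L = ωL = 0.606 Ω
Z = 3.37 + j0.606 Ω
|Z| = √(3.37² + 0.606²) = 3.42 Ω
∠Z = arctan(0.606/3.37) = 10.2°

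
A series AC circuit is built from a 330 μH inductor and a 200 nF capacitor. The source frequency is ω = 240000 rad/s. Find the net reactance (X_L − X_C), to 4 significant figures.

58.37 Ω

X_L = ωL = 79.20 Ω
X_C = 1/(ωC) = 20.83 Ω
X = 79.20 − 20.83 = 58.37 Ω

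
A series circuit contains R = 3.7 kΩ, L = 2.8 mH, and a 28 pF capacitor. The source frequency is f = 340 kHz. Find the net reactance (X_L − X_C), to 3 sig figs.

-10700 Ω

ω = 2πf = 2.136e+06 rad/s
X_L = ωL = 5980 Ω
X_C = 1/(ωC) = 16700 Ω
X = 5980 − 16700 = -10700 Ω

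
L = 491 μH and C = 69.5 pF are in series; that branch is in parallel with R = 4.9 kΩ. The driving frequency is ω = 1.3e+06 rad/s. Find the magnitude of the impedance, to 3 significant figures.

X_L = ωL = 638 Ω
X_C = 1/(ωC) = 11100 Ω
Branch 1: Z₁ = R = 4900 Ω
Branch 2 (series LC): Z₂ = j(X_L − X_C) = −j10400 Ω
Parallel: Z = Z₁Z₂/(Z₁+Z₂), |Z| = 4430 Ω, ∠Z = -25.2°

4430 Ω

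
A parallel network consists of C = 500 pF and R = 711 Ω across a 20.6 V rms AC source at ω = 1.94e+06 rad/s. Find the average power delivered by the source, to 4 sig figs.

X_C = 1/(ωC) = 1031 Ω
Parallel: admittances add. Y = 1/R + jωC
Y = (0.001406 + j0.0009700) S
|Y| = 0.001709 S → |Z| = 1/|Y| = 585.3 Ω, ∠Z = −∠Y = -34.59°
I = V/|Z| = 35.20 mA
P = VI cos φ = 20.6 × 0.03520 × cos(-34.59°) = 596.8 mW

596.8 mW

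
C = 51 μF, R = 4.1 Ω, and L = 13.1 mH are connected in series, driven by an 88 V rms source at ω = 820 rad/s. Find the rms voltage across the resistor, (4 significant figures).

26.16 V

X_L = ωL = 10.74 Ω
X_C = 1/(ωC) = 23.91 Ω
Net reactance X = X_L − X_C = -13.17 Ω
Z = 4.100 − j13.17 Ω
|Z| = √(4.100² + 13.17²) = 13.79 Ω
I = V/|Z| = 6.380 A
V_R = I·|Z_R| = 6.380 × 4.100 = 26.16 V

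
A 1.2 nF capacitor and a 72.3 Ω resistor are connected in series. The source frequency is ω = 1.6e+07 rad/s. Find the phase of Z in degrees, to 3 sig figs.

-35.8°

X_C = 1/(ωC) = 52.1 Ω
Z = 72.3 − j52.1 Ω
|Z| = √(72.3² + 52.1²) = 89.1 Ω
∠Z = arctan(-52.1/72.3) = -35.8°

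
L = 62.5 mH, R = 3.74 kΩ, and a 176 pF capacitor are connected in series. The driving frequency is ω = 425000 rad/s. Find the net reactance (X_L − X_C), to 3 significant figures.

13200 Ω

X_L = ωL = 26600 Ω
X_C = 1/(ωC) = 13400 Ω
X = 26600 − 13400 = 13200 Ω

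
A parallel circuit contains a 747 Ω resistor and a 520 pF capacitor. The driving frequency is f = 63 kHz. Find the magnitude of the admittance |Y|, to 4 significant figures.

1.354 mS

ω = 2πf = 395800 rad/s
X_C = 1/(ωC) = 4858 Ω
Parallel: admittances add. Y = 1/R + jωC
Y = (0.001339 + j0.0002058) S
|Y| = 0.001354 S → |Z| = 1/|Y| = 738.3 Ω, ∠Z = −∠Y = -8.741°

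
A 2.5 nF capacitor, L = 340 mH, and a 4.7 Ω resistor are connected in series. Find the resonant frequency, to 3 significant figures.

5.46 kHz

ω₀ = 1/√(LC) = 1/√(0.34 × 2.5e-09) = 34300 rad/s
f₀ = ω₀/(2π) = 5.46 kHz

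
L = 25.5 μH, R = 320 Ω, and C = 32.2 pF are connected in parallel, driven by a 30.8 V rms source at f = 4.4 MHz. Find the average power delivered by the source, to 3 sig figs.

2.96 W

ω = 2πf = 2.765e+07 rad/s
X_L = ωL = 705 Ω
X_C = 1/(ωC) = 1120 Ω
Parallel: admittances add. Y = 1/R + 1/(jωL) + jωC
Y = (0.00313 − j0.000528) S
|Y| = 0.00317 S → |Z| = 1/|Y| = 316 Ω, ∠Z = −∠Y = 9.60°
I = V/|Z| = 97.6 mA
P = VI cos φ = 30.8 × 0.0976 × cos(9.60°) = 2.96 W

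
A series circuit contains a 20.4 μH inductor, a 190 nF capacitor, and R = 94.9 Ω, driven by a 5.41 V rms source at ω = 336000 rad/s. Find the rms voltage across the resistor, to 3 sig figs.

5.39 V

X_L = ωL = 6.85 Ω
X_C = 1/(ωC) = 15.7 Ω
Net reactance X = X_L − X_C = -8.81 Ω
Z = 94.9 − j8.81 Ω
|Z| = √(94.9² + 8.81²) = 95.3 Ω
I = V/|Z| = 56.8 mA
V_R = I·|Z_R| = 0.0568 × 94.9 = 5.39 V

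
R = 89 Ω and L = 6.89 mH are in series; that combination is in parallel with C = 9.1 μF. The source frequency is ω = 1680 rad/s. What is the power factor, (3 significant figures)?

0.624

X_L = ωL = 11.6 Ω
X_C = 1/(ωC) = 65.4 Ω
Branch 1 (R+jX_L): Z₁ = 89.0 + j11.6 Ω, |Z₁| = 89.7 Ω
Branch 2 (−jX_C): Z₂ = −j65.4 Ω
Parallel: Z = Z₁Z₂/(Z₁+Z₂), |Z| = 56.4 Ω, ∠Z = -51.4°
cos φ = cos(-51.4°) = 0.624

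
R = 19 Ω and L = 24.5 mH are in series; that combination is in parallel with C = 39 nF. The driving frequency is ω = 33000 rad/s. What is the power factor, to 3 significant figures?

X_L = ωL = 808 Ω
X_C = 1/(ωC) = 777 Ω
Branch 1 (R+jX_L): Z₁ = 19.0 + j808 Ω, |Z₁| = 809 Ω
Branch 2 (−jX_C): Z₂ = −j777 Ω
Parallel: Z = Z₁Z₂/(Z₁+Z₂), |Z| = 17100 Ω, ∠Z = -60.2°
cos φ = cos(-60.2°) = 0.496

0.496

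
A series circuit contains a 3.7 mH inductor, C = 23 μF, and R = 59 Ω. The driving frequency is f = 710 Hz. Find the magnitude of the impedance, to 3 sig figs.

59.4 Ω

ω = 2πf = 4461 rad/s
X_L = ωL = 16.5 Ω
X_C = 1/(ωC) = 9.75 Ω
Net reactance X = X_L − X_C = 6.76 Ω
Z = 59.0 + j6.76 Ω
|Z| = √(59.0² + 6.76²) = 59.4 Ω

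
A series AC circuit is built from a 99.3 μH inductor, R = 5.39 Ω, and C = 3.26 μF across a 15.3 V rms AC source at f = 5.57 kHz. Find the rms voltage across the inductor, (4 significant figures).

ω = 2πf = 35000 rad/s
X_L = ωL = 3.475 Ω
X_C = 1/(ωC) = 8.765 Ω
Net reactance X = X_L − X_C = -5.290 Ω
Z = 5.390 − j5.290 Ω
|Z| = √(5.390² + 5.290²) = 7.552 Ω
I = V/|Z| = 2.026 A
V_L = I·|Z_L| = 2.026 × 3.475 = 7.041 V

7.041 V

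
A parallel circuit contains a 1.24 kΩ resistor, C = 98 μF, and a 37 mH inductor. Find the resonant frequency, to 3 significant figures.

83.6 Hz

ω₀ = 1/√(LC) = 1/√(0.037 × 9.8e-05) = 525.2 rad/s
f₀ = ω₀/(2π) = 83.6 Hz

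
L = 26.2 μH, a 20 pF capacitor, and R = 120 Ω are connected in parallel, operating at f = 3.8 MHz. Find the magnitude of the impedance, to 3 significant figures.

ω = 2πf = 2.388e+07 rad/s
X_L = ωL = 626 Ω
X_C = 1/(ωC) = 2090 Ω
Parallel: admittances add. Y = 1/R + 1/(jωL) + jωC
Y = (0.00833 − j0.00112) S
|Y| = 0.00841 S → |Z| = 1/|Y| = 119 Ω, ∠Z = −∠Y = 7.66°

119 Ω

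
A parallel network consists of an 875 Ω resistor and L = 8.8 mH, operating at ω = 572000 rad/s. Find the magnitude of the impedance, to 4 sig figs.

862.1 Ω

X_L = ωL = 5034 Ω
Parallel: admittances add. Y = 1/R + 1/(jωL)
Y = (0.001143 − j0.0001987) S
|Y| = 0.001160 S → |Z| = 1/|Y| = 862.1 Ω, ∠Z = −∠Y = 9.861°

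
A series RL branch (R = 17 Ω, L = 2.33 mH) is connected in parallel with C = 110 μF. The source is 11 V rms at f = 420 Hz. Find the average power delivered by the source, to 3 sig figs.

ω = 2πf = 2639 rad/s
X_L = ωL = 6.15 Ω
X_C = 1/(ωC) = 3.44 Ω
Branch 1 (R+jX_L): Z₁ = 17.0 + j6.15 Ω, |Z₁| = 18.1 Ω
Branch 2 (−jX_C): Z₂ = −j3.44 Ω
Parallel: Z = Z₁Z₂/(Z₁+Z₂), |Z| = 3.62 Ω, ∠Z = -79.2°
I = V/|Z| = 3.04 A
P = VI cos φ = 11 × 3.04 × cos(-79.2°) = 6.29 W

6.29 W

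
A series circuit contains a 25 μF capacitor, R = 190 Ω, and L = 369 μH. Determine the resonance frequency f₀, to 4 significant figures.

1.657 kHz

ω₀ = 1/√(LC) = 1/√(0.000369 × 2.5e-05) = 10410 rad/s
f₀ = ω₀/(2π) = 1.657 kHz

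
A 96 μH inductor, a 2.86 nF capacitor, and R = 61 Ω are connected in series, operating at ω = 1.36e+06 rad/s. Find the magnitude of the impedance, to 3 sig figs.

140 Ω

X_L = ωL = 131 Ω
X_C = 1/(ωC) = 257 Ω
Net reactance X = X_L − X_C = -127 Ω
Z = 61.0 − j127 Ω
|Z| = √(61.0² + 127²) = 140 Ω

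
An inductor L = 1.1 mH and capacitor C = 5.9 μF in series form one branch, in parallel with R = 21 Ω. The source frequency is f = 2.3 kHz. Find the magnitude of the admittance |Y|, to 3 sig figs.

245 mS

ω = 2πf = 14450 rad/s
X_L = ωL = 15.9 Ω
X_C = 1/(ωC) = 11.7 Ω
Branch 1: Z₁ = R = 21.0 Ω
Branch 2 (series LC): Z₂ = j(X_L − X_C) = j4.17 Ω
Parallel: Z = Z₁Z₂/(Z₁+Z₂), |Z| = 4.09 Ω, ∠Z = 78.8°
|Y| = 1/|Z| = 245 mS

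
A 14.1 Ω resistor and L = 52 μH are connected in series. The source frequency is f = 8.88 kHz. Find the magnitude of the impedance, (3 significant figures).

14.4 Ω

ω = 2πf = 55790 rad/s
X_L = ωL = 2.90 Ω
Z = 14.1 + j2.90 Ω
|Z| = √(14.1² + 2.90²) = 14.4 Ω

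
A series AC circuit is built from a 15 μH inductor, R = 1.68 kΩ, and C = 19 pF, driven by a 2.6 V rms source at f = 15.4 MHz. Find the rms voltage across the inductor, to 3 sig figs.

ω = 2πf = 9.676e+07 rad/s
X_L = ωL = 1450 Ω
X_C = 1/(ωC) = 544 Ω
Net reactance X = X_L − X_C = 907 Ω
Z = 1680 + j907 Ω
|Z| = √(1680² + 907²) = 1910 Ω
I = V/|Z| = 1.36 mA
V_L = I·|Z_L| = 0.00136 × 1450 = 1.98 V

1.98 V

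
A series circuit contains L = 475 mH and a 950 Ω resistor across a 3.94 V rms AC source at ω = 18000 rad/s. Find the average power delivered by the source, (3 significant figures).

199 μW

X_L = ωL = 8550 Ω
Z = 950 + j8550 Ω
|Z| = √(950² + 8550²) = 8600 Ω
∠Z = arctan(8550/950) = 83.7°
I = V/|Z| = 458 μA
P = VI cos φ = 3.94 × 0.000458 × cos(83.7°) = 199 μW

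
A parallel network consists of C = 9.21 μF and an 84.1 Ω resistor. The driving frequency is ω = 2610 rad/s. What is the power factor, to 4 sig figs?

0.4434

X_C = 1/(ωC) = 41.60 Ω
Parallel: admittances add. Y = 1/R + jωC
Y = (0.01189 + j0.02404) S
|Y| = 0.02682 S → |Z| = 1/|Y| = 37.29 Ω, ∠Z = −∠Y = -63.68°
cos φ = cos(-63.68°) = 0.4434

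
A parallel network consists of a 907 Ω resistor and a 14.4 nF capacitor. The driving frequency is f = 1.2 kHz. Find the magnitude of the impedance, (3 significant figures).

ω = 2πf = 7540 rad/s
X_C = 1/(ωC) = 9210 Ω
Parallel: admittances add. Y = 1/R + jωC
Y = (0.00110 + j0.000109) S
|Y| = 0.00111 S → |Z| = 1/|Y| = 903 Ω, ∠Z = −∠Y = -5.62°

903 Ω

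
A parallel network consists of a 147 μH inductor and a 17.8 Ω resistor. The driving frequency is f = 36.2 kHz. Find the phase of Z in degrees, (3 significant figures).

ω = 2πf = 227500 rad/s
X_L = ωL = 33.4 Ω
Parallel: admittances add. Y = 1/R + 1/(jωL)
Y = (0.0562 − j0.0299) S
|Y| = 0.0636 S → |Z| = 1/|Y| = 15.7 Ω, ∠Z = −∠Y = 28.0°

28.0°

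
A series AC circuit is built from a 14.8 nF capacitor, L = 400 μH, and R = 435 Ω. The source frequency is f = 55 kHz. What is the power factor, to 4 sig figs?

ω = 2πf = 345600 rad/s
X_L = ωL = 138.2 Ω
X_C = 1/(ωC) = 195.5 Ω
Net reactance X = X_L − X_C = -57.29 Ω
Z = 435.0 − j57.29 Ω
|Z| = √(435.0² + 57.29²) = 438.8 Ω
∠Z = arctan(-57.29/435.0) = -7.503°
cos φ = cos(-7.503°) = 0.9914

0.9914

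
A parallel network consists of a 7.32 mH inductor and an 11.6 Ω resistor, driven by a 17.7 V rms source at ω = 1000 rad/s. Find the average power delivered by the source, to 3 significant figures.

X_L = ωL = 7.32 Ω
Parallel: admittances add. Y = 1/R + 1/(jωL)
Y = (0.0862 − j0.137) S
|Y| = 0.162 S → |Z| = 1/|Y| = 6.19 Ω, ∠Z = −∠Y = 57.7°
I = V/|Z| = 2.86 A
P = VI cos φ = 17.7 × 2.86 × cos(57.7°) = 27.0 W

27.0 W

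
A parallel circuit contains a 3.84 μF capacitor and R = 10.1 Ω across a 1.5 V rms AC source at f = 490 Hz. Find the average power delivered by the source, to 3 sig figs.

223 mW

ω = 2πf = 3079 rad/s
X_C = 1/(ωC) = 84.6 Ω
Parallel: admittances add. Y = 1/R + jωC
Y = (0.0990 + j0.0118) S
|Y| = 0.0997 S → |Z| = 1/|Y| = 10.0 Ω, ∠Z = −∠Y = -6.81°
I = V/|Z| = 150 mA
P = VI cos φ = 1.5 × 0.150 × cos(-6.81°) = 223 mW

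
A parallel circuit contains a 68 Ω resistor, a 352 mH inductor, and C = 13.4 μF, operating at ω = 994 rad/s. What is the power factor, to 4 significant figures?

0.8148

X_L = ωL = 349.9 Ω
X_C = 1/(ωC) = 75.08 Ω
Parallel: admittances add. Y = 1/R + 1/(jωL) + jωC
Y = (0.01471 + j0.01046) S
|Y| = 0.01805 S → |Z| = 1/|Y| = 55.41 Ω, ∠Z = −∠Y = -35.43°
cos φ = cos(-35.43°) = 0.8148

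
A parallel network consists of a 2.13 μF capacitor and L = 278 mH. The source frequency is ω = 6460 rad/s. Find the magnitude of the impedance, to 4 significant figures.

75.74 Ω

X_L = ωL = 1796 Ω
X_C = 1/(ωC) = 72.68 Ω
Parallel: admittances add. Y = 1/(jωL) + jωC
Y = (0 + j0.01320) S
|Y| = 0.01320 S → |Z| = 1/|Y| = 75.74 Ω, ∠Z = −∠Y = -90.00°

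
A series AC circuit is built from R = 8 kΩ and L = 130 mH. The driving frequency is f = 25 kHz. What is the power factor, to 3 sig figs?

ω = 2πf = 157100 rad/s
X_L = ωL = 20400 Ω
Z = 8000 + j20400 Ω
|Z| = √(8000² + 20400²) = 21900 Ω
∠Z = arctan(20400/8000) = 68.6°
cos φ = cos(68.6°) = 0.365

0.365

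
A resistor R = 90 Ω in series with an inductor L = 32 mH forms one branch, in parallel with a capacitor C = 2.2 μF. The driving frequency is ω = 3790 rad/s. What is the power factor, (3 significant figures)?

X_L = ωL = 121 Ω
X_C = 1/(ωC) = 120 Ω
Branch 1 (R+jX_L): Z₁ = 90.0 + j121 Ω, |Z₁| = 151 Ω
Branch 2 (−jX_C): Z₂ = −j120 Ω
Parallel: Z = Z₁Z₂/(Z₁+Z₂), |Z| = 201 Ω, ∠Z = -37.4°
cos φ = cos(-37.4°) = 0.794

0.794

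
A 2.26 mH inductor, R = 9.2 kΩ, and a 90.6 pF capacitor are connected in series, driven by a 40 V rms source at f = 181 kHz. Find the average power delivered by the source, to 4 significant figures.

108.6 mW

ω = 2πf = 1.137e+06 rad/s
X_L = ωL = 2570 Ω
X_C = 1/(ωC) = 9705 Ω
Net reactance X = X_L − X_C = -7135 Ω
Z = 9200 − j7135 Ω
|Z| = √(9200² + 7135²) = 11640 Ω
∠Z = arctan(-7135/9200) = -37.80°
I = V/|Z| = 3.436 mA
P = VI cos φ = 40 × 0.003436 × cos(-37.80°) = 108.6 mW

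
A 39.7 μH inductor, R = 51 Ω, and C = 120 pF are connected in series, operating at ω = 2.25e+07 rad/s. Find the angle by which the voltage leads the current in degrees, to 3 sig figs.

84.4°

X_L = ωL = 893 Ω
X_C = 1/(ωC) = 370 Ω
Net reactance X = X_L − X_C = 523 Ω
Z = 51.0 + j523 Ω
|Z| = √(51.0² + 523²) = 525 Ω
∠Z = arctan(523/51.0) = 84.4°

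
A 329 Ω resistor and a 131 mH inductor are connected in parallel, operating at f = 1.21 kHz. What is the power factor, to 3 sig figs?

ω = 2πf = 7603 rad/s
X_L = ωL = 996 Ω
Parallel: admittances add. Y = 1/R + 1/(jωL)
Y = (0.00304 − j0.00100) S
|Y| = 0.00320 S → |Z| = 1/|Y| = 312 Ω, ∠Z = −∠Y = 18.3°
cos φ = cos(18.3°) = 0.950

0.950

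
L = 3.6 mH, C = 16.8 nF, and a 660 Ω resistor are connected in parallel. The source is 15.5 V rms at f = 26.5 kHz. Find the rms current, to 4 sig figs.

ω = 2πf = 166500 rad/s
X_L = ωL = 599.4 Ω
X_C = 1/(ωC) = 357.5 Ω
Parallel: admittances add. Y = 1/R + 1/(jωL) + jωC
Y = (0.001515 + j0.001129) S
|Y| = 0.001890 S → |Z| = 1/|Y| = 529.2 Ω, ∠Z = −∠Y = -36.69°
I = V/|Z| = 15.5/529.2 = 29.29 mA

29.29 mA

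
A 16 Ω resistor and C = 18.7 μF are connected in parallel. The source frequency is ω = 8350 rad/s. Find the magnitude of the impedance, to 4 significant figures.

X_C = 1/(ωC) = 6.404 Ω
Parallel: admittances add. Y = 1/R + jωC
Y = (0.06250 + j0.1561) S
|Y| = 0.1682 S → |Z| = 1/|Y| = 5.946 Ω, ∠Z = −∠Y = -68.19°

5.946 Ω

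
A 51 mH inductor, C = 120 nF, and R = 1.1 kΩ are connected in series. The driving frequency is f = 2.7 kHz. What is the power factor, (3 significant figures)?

ω = 2πf = 16960 rad/s
X_L = ωL = 865 Ω
X_C = 1/(ωC) = 491 Ω
Net reactance X = X_L − X_C = 374 Ω
Z = 1100 + j374 Ω
|Z| = √(1100² + 374²) = 1160 Ω
∠Z = arctan(374/1100) = 18.8°
cos φ = cos(18.8°) = 0.947

0.947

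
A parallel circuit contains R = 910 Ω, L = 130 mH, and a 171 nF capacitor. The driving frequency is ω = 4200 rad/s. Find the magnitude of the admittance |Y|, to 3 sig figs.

1.56 mS

X_L = ωL = 546 Ω
X_C = 1/(ωC) = 1390 Ω
Parallel: admittances add. Y = 1/R + 1/(jωL) + jωC
Y = (0.00110 − j0.00111) S
|Y| = 0.00156 S → |Z| = 1/|Y| = 639 Ω, ∠Z = −∠Y = 45.4°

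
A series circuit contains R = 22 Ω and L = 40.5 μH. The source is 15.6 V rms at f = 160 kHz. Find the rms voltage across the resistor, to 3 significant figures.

ω = 2πf = 1.005e+06 rad/s
X_L = ωL = 40.7 Ω
Z = 22.0 + j40.7 Ω
|Z| = √(22.0² + 40.7²) = 46.3 Ω
I = V/|Z| = 337 mA
V_R = I·|Z_R| = 0.337 × 22.0 = 7.42 V

7.42 V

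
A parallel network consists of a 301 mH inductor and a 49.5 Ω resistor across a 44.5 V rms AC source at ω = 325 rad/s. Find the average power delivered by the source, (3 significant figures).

X_L = ωL = 97.8 Ω
Parallel: admittances add. Y = 1/R + 1/(jωL)
Y = (0.0202 − j0.0102) S
|Y| = 0.0226 S → |Z| = 1/|Y| = 44.2 Ω, ∠Z = −∠Y = 26.8°
I = V/|Z| = 1.01 A
P = VI cos φ = 44.5 × 1.01 × cos(26.8°) = 40.0 W

40.0 W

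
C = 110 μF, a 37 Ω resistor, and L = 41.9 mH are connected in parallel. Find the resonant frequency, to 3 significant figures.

ω₀ = 1/√(LC) = 1/√(0.0419 × 0.00011) = 465.8 rad/s
f₀ = ω₀/(2π) = 74.1 Hz

74.1 Hz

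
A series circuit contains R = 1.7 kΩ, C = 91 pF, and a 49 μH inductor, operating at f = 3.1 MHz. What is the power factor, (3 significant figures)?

0.975

ω = 2πf = 1.948e+07 rad/s
X_L = ωL = 954 Ω
X_C = 1/(ωC) = 564 Ω
Net reactance X = X_L − X_C = 390 Ω
Z = 1700 + j390 Ω
|Z| = √(1700² + 390²) = 1740 Ω
∠Z = arctan(390/1700) = 12.9°
cos φ = cos(12.9°) = 0.975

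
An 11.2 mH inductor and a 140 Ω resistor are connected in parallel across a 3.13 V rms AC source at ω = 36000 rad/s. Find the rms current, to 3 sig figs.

X_L = ωL = 403 Ω
Parallel: admittances add. Y = 1/R + 1/(jωL)
Y = (0.00714 − j0.00248) S
|Y| = 0.00756 S → |Z| = 1/|Y| = 132 Ω, ∠Z = −∠Y = 19.1°
I = V/|Z| = 3.13/132 = 23.7 mA

23.7 mA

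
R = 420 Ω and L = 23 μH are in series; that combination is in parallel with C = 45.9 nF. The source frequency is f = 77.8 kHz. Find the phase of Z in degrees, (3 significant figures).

-83.9°

ω = 2πf = 488800 rad/s
X_L = ωL = 11.2 Ω
X_C = 1/(ωC) = 44.6 Ω
Branch 1 (R+jX_L): Z₁ = 420 + j11.2 Ω, |Z₁| = 420 Ω
Branch 2 (−jX_C): Z₂ = −j44.6 Ω
Parallel: Z = Z₁Z₂/(Z₁+Z₂), |Z| = 44.4 Ω, ∠Z = -83.9°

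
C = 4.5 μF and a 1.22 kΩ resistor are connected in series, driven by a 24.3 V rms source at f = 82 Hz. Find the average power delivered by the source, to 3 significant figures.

ω = 2πf = 515.2 rad/s
X_C = 1/(ωC) = 431 Ω
Z = 1220 − j431 Ω
|Z| = √(1220² + 431²) = 1290 Ω
∠Z = arctan(-431/1220) = -19.5°
I = V/|Z| = 18.8 mA
P = VI cos φ = 24.3 × 0.0188 × cos(-19.5°) = 430 mW

430 mW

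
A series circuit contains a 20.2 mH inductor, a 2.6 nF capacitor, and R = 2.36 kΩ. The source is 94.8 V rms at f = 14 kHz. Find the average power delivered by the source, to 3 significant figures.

ω = 2πf = 87960 rad/s
X_L = ωL = 1780 Ω
X_C = 1/(ωC) = 4370 Ω
Net reactance X = X_L − X_C = -2600 Ω
Z = 2360 − j2600 Ω
|Z| = √(2360² + 2600²) = 3510 Ω
∠Z = arctan(-2600/2360) = -47.7°
I = V/|Z| = 27.0 mA
P = VI cos φ = 94.8 × 0.0270 × cos(-47.7°) = 1.72 W

1.72 W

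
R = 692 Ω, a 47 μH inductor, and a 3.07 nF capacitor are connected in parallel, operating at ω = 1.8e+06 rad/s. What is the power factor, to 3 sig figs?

X_L = ωL = 84.6 Ω
X_C = 1/(ωC) = 181 Ω
Parallel: admittances add. Y = 1/R + 1/(jωL) + jωC
Y = (0.00145 − j0.00629) S
|Y| = 0.00646 S → |Z| = 1/|Y| = 155 Ω, ∠Z = −∠Y = 77.1°
cos φ = cos(77.1°) = 0.224

0.224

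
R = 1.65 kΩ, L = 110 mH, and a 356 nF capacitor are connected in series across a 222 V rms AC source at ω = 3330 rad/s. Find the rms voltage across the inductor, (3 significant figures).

X_L = ωL = 366 Ω
X_C = 1/(ωC) = 844 Ω
Net reactance X = X_L − X_C = -477 Ω
Z = 1650 − j477 Ω
|Z| = √(1650² + 477²) = 1720 Ω
I = V/|Z| = 129 mA
V_L = I·|Z_L| = 0.129 × 366 = 47.3 V

47.3 V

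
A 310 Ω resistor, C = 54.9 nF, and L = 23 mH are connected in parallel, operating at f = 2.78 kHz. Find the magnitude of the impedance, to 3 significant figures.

ω = 2πf = 17470 rad/s
X_L = ωL = 402 Ω
X_C = 1/(ωC) = 1040 Ω
Parallel: admittances add. Y = 1/R + 1/(jωL) + jωC
Y = (0.00323 − j0.00153) S
|Y| = 0.00357 S → |Z| = 1/|Y| = 280 Ω, ∠Z = −∠Y = 25.4°

280 Ω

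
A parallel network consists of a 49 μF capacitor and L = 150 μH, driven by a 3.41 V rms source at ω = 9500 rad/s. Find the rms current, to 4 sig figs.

X_L = ωL = 1.425 Ω
X_C = 1/(ωC) = 2.148 Ω
Parallel: admittances add. Y = 1/(jωL) + jωC
Y = (0 − j0.2363) S
|Y| = 0.2363 S → |Z| = 1/|Y| = 4.233 Ω, ∠Z = −∠Y = 90.00°
I = V/|Z| = 3.41/4.233 = 805.6 mA

805.6 mA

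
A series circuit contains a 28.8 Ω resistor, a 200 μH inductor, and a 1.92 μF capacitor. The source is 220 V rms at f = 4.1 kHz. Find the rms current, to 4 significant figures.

6.769 A

ω = 2πf = 25760 rad/s
X_L = ωL = 5.152 Ω
X_C = 1/(ωC) = 20.22 Ω
Net reactance X = X_L − X_C = -15.07 Ω
Z = 28.80 − j15.07 Ω
|Z| = √(28.80² + 15.07²) = 32.50 Ω
I = V/|Z| = 220/32.50 = 6.769 A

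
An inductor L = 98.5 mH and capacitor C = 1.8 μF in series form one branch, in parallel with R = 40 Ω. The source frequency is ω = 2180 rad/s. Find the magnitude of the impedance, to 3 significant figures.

X_L = ωL = 215 Ω
X_C = 1/(ωC) = 255 Ω
Branch 1: Z₁ = R = 40.0 Ω
Branch 2 (series LC): Z₂ = j(X_L − X_C) = −j40.1 Ω
Parallel: Z = Z₁Z₂/(Z₁+Z₂), |Z| = 28.3 Ω, ∠Z = -44.9°

28.3 Ω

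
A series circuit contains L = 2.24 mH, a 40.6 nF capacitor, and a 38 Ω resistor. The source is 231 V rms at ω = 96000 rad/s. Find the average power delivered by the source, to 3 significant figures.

X_L = ωL = 215 Ω
X_C = 1/(ωC) = 257 Ω
Net reactance X = X_L − X_C = -41.5 Ω
Z = 38.0 − j41.5 Ω
|Z| = √(38.0² + 41.5²) = 56.3 Ω
∠Z = arctan(-41.5/38.0) = -47.5°
I = V/|Z| = 4.10 A
P = VI cos φ = 231 × 4.10 × cos(-47.5°) = 640 W

640 W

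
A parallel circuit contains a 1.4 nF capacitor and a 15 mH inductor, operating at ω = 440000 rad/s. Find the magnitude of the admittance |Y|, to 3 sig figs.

X_L = ωL = 6600 Ω
X_C = 1/(ωC) = 1620 Ω
Parallel: admittances add. Y = 1/(jωL) + jωC
Y = (0 + j0.000464) S
|Y| = 0.000464 S → |Z| = 1/|Y| = 2150 Ω, ∠Z = −∠Y = -90.0°

464 μS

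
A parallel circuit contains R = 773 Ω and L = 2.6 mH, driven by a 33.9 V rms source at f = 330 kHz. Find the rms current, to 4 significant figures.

ω = 2πf = 2.073e+06 rad/s
X_L = ωL = 5391 Ω
Parallel: admittances add. Y = 1/R + 1/(jωL)
Y = (0.001294 − j0.0001855) S
|Y| = 0.001307 S → |Z| = 1/|Y| = 765.2 Ω, ∠Z = −∠Y = 8.160°
I = V/|Z| = 33.9/765.2 = 44.30 mA

44.30 mA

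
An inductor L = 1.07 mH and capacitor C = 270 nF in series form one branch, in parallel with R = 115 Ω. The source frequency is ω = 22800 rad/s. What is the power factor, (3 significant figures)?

0.768

X_L = ωL = 24.4 Ω
X_C = 1/(ωC) = 162 Ω
Branch 1: Z₁ = R = 115 Ω
Branch 2 (series LC): Z₂ = j(X_L − X_C) = −j138 Ω
Parallel: Z = Z₁Z₂/(Z₁+Z₂), |Z| = 88.4 Ω, ∠Z = -39.8°
cos φ = cos(-39.8°) = 0.768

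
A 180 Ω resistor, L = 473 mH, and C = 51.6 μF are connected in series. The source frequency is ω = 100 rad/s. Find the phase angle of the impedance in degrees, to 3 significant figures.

-39.1°

X_L = ωL = 47.3 Ω
X_C = 1/(ωC) = 194 Ω
Net reactance X = X_L − X_C = -146 Ω
Z = 180 − j146 Ω
|Z| = √(180² + 146²) = 232 Ω
∠Z = arctan(-146/180) = -39.1°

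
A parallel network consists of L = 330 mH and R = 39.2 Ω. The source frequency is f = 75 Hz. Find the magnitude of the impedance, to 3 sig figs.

38.0 Ω

ω = 2πf = 471.2 rad/s
X_L = ωL = 156 Ω
Parallel: admittances add. Y = 1/R + 1/(jωL)
Y = (0.0255 − j0.00643) S
|Y| = 0.0263 S → |Z| = 1/|Y| = 38.0 Ω, ∠Z = −∠Y = 14.1°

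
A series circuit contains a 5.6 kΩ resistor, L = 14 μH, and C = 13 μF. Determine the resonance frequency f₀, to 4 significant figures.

11.80 kHz

ω₀ = 1/√(LC) = 1/√(1.4e-05 × 1.3e-05) = 74120 rad/s
f₀ = ω₀/(2π) = 11.80 kHz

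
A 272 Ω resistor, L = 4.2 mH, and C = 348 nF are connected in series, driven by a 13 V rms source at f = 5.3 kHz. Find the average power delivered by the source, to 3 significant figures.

ω = 2πf = 33300 rad/s
X_L = ωL = 140 Ω
X_C = 1/(ωC) = 86.3 Ω
Net reactance X = X_L − X_C = 53.6 Ω
Z = 272 + j53.6 Ω
|Z| = √(272² + 53.6²) = 277 Ω
∠Z = arctan(53.6/272) = 11.1°
I = V/|Z| = 46.9 mA
P = VI cos φ = 13 × 0.0469 × cos(11.1°) = 598 mW

598 mW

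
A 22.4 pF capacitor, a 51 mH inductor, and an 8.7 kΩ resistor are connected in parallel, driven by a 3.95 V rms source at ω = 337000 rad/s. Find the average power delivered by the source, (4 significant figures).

1.793 mW

X_L = ωL = 17190 Ω
X_C = 1/(ωC) = 132500 Ω
Parallel: admittances add. Y = 1/R + 1/(jωL) + jωC
Y = (0.0001149 − j5.063e-05) S
|Y| = 0.0001256 S → |Z| = 1/|Y| = 7962 Ω, ∠Z = −∠Y = 23.77°
I = V/|Z| = 496.1 μA
P = VI cos φ = 3.95 × 0.0004961 × cos(23.77°) = 1.793 mW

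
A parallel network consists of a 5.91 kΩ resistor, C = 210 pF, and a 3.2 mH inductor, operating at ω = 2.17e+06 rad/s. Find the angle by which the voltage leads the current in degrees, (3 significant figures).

-61.5°

X_L = ωL = 6940 Ω
X_C = 1/(ωC) = 2190 Ω
Parallel: admittances add. Y = 1/R + 1/(jωL) + jωC
Y = (0.000169 + j0.000312) S
|Y| = 0.000355 S → |Z| = 1/|Y| = 2820 Ω, ∠Z = −∠Y = -61.5°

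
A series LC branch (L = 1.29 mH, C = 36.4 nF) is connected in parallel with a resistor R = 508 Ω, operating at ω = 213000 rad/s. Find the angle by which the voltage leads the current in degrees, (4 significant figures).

X_L = ωL = 274.8 Ω
X_C = 1/(ωC) = 129.0 Ω
Branch 1: Z₁ = R = 508.0 Ω
Branch 2 (series LC): Z₂ = j(X_L − X_C) = j145.8 Ω
Parallel: Z = Z₁Z₂/(Z₁+Z₂), |Z| = 140.1 Ω, ∠Z = 73.99°

73.99°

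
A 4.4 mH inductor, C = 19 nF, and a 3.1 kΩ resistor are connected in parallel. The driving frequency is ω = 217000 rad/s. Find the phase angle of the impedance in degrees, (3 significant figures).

-84.0°

X_L = ωL = 955 Ω
X_C = 1/(ωC) = 243 Ω
Parallel: admittances add. Y = 1/R + 1/(jωL) + jωC
Y = (0.000323 + j0.00308) S
|Y| = 0.00309 S → |Z| = 1/|Y| = 323 Ω, ∠Z = −∠Y = -84.0°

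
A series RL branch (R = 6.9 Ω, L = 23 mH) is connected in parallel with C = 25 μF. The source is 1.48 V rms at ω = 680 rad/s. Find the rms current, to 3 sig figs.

X_L = ωL = 15.6 Ω
X_C = 1/(ωC) = 58.8 Ω
Branch 1 (R+jX_L): Z₁ = 6.90 + j15.6 Ω, |Z₁| = 17.1 Ω
Branch 2 (−jX_C): Z₂ = −j58.8 Ω
Parallel: Z = Z₁Z₂/(Z₁+Z₂), |Z| = 23.0 Ω, ∠Z = 57.1°
I = V/|Z| = 1.48/23.0 = 64.4 mA

64.4 mA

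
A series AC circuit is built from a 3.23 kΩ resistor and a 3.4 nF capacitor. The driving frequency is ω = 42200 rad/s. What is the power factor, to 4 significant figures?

X_C = 1/(ωC) = 6970 Ω
Z = 3230 − j6970 Ω
|Z| = √(3230² + 6970²) = 7682 Ω
∠Z = arctan(-6970/3230) = -65.14°
cos φ = cos(-65.14°) = 0.4205

0.4205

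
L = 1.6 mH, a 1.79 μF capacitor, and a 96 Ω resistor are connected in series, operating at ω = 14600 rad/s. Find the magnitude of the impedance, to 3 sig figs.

97.2 Ω

X_L = ωL = 23.4 Ω
X_C = 1/(ωC) = 38.3 Ω
Net reactance X = X_L − X_C = -14.9 Ω
Z = 96.0 − j14.9 Ω
|Z| = √(96.0² + 14.9²) = 97.2 Ω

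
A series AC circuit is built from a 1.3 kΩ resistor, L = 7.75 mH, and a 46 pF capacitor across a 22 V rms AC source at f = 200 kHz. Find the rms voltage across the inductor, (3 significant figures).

ω = 2πf = 1.257e+06 rad/s
X_L = ωL = 9740 Ω
X_C = 1/(ωC) = 17300 Ω
Net reactance X = X_L − X_C = -7560 Ω
Z = 1300 − j7560 Ω
|Z| = √(1300² + 7560²) = 7670 Ω
I = V/|Z| = 2.87 mA
V_L = I·|Z_L| = 0.00287 × 9740 = 27.9 V

27.9 V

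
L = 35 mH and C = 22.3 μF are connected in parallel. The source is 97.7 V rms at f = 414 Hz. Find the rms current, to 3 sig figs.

4.59 A

ω = 2πf = 2601 rad/s
X_L = ωL = 91.0 Ω
X_C = 1/(ωC) = 17.2 Ω
Parallel: admittances add. Y = 1/(jωL) + jωC
Y = (0 + j0.0470) S
|Y| = 0.0470 S → |Z| = 1/|Y| = 21.3 Ω, ∠Z = −∠Y = -90.0°
I = V/|Z| = 97.7/21.3 = 4.59 A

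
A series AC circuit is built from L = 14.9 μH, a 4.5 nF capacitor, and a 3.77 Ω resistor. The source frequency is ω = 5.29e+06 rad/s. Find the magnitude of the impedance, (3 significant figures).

37.0 Ω

X_L = ωL = 78.8 Ω
X_C = 1/(ωC) = 42.0 Ω
Net reactance X = X_L − X_C = 36.8 Ω
Z = 3.77 + j36.8 Ω
|Z| = √(3.77² + 36.8²) = 37.0 Ω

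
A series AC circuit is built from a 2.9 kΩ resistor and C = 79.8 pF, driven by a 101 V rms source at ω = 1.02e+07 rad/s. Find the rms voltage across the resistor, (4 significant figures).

X_C = 1/(ωC) = 1229 Ω
Z = 2900 − j1229 Ω
|Z| = √(2900² + 1229²) = 3150 Ω
I = V/|Z| = 32.07 mA
V_R = I·|Z_R| = 0.03207 × 2900 = 93.00 V

93.00 V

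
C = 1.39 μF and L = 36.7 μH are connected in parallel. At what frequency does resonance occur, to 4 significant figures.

ω₀ = 1/√(LC) = 1/√(3.67e-05 × 1.39e-06) = 140000 rad/s
f₀ = ω₀/(2π) = 22.28 kHz

22.28 kHz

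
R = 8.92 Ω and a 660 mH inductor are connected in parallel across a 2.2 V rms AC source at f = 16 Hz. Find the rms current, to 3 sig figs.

ω = 2πf = 100.5 rad/s
X_L = ωL = 66.4 Ω
Parallel: admittances add. Y = 1/R + 1/(jωL)
Y = (0.112 − j0.0151) S
|Y| = 0.113 S → |Z| = 1/|Y| = 8.84 Ω, ∠Z = −∠Y = 7.66°
I = V/|Z| = 2.2/8.84 = 249 mA

249 mA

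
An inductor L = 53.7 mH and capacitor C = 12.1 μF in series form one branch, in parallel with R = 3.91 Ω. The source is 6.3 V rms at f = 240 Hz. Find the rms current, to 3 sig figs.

1.63 A

ω = 2πf = 1508 rad/s
X_L = ωL = 81.0 Ω
X_C = 1/(ωC) = 54.8 Ω
Branch 1: Z₁ = R = 3.91 Ω
Branch 2 (series LC): Z₂ = j(X_L − X_C) = j26.2 Ω
Parallel: Z = Z₁Z₂/(Z₁+Z₂), |Z| = 3.87 Ω, ∠Z = 8.50°
I = V/|Z| = 6.3/3.87 = 1.63 A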